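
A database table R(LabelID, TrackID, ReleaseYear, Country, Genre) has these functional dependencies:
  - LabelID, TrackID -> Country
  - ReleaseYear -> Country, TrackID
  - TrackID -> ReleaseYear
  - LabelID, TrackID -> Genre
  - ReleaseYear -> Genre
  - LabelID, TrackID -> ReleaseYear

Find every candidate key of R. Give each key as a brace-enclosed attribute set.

No FD produces {LabelID}, so it must be in every candidate key.
{LabelID, ReleaseYear} is a candidate key since {LabelID, ReleaseYear}⁺ = {Country, Genre, LabelID, ReleaseYear, TrackID} covers every attribute.
{LabelID, TrackID} is a candidate key since {LabelID, TrackID}⁺ = {Country, Genre, LabelID, ReleaseYear, TrackID} covers every attribute.
These are minimal and exhaustive — every other superkey contains one of them.

{LabelID, ReleaseYear}, {LabelID, TrackID}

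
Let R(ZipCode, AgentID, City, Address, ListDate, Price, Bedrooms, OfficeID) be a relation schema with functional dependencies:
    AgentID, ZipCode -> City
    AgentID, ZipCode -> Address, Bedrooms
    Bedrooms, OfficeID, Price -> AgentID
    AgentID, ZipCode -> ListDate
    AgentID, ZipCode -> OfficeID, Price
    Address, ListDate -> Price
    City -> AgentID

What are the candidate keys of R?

{ZipCode} never appears on the right of any FD, so every key must include it.
{AgentID, ZipCode} is a candidate key since {AgentID, ZipCode}⁺ = {Address, AgentID, Bedrooms, City, ListDate, OfficeID, Price, ZipCode} covers every attribute.
{City, ZipCode} is a candidate key since {City, ZipCode}⁺ = {Address, AgentID, Bedrooms, City, ListDate, OfficeID, Price, ZipCode} covers every attribute.
{Bedrooms, OfficeID, Price, ZipCode} is a candidate key since {Bedrooms, OfficeID, Price, ZipCode}⁺ = {Address, AgentID, Bedrooms, City, ListDate, OfficeID, Price, ZipCode} covers every attribute.
{Address, Bedrooms, ListDate, OfficeID, ZipCode} is a candidate key since {Address, Bedrooms, ListDate, OfficeID, ZipCode}⁺ = {Address, AgentID, Bedrooms, City, ListDate, OfficeID, Price, ZipCode} covers every attribute.
No proper subset of any of these is a key, and no other minimal superkey exists.

{Address, Bedrooms, ListDate, OfficeID, ZipCode}, {AgentID, ZipCode}, {Bedrooms, OfficeID, Price, ZipCode}, {City, ZipCode}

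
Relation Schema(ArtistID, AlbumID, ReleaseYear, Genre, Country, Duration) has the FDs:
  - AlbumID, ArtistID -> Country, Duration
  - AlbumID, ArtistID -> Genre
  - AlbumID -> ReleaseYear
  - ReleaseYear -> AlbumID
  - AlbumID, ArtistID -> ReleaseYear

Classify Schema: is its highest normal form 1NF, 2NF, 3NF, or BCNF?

Candidate keys: {AlbumID, ArtistID}, {ArtistID, ReleaseYear}. Prime attributes: {AlbumID, ArtistID, ReleaseYear}.
AlbumID -> ReleaseYear: {AlbumID}⁺ = {AlbumID, ReleaseYear}, which is not all of the attributes, so the left side is not a superkey — BCNF is violated.
Since {ReleaseYear} ⊆ prime attributes and every other non-superkey FD also has a prime right side, the schema is in 3NF.

3NF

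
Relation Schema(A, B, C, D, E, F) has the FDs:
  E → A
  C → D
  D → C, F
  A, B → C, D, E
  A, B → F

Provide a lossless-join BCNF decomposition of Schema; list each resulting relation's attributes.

Candidate keys of the original relation: {A, B}, {B, E}.
In {A, B, C, D, E, F}, {E} is not a superkey ({E}⁺ restricted to this set is {A, E}), so split on E → A into {A, E} and {B, C, D, E, F}.
{A, E} has no BCNF violation.
In {B, C, D, E, F}, {C} is not a superkey ({C}⁺ restricted to this set is {C, D, F}), so split on C → D, F into {C, D, F} and {B, C, E}.
{C, D, F} has no BCNF violation.
{B, C, E} has no BCNF violation.

{A, E}; {B, C, E}; {C, D, F}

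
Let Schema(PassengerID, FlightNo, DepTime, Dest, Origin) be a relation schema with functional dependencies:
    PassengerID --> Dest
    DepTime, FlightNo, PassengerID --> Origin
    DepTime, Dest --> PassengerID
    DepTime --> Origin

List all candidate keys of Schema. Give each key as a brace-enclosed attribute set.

{DepTime, Dest, FlightNo}, {DepTime, FlightNo, PassengerID}

{DepTime, FlightNo} never appear on the right of any FD, so every key must include all of them.
{DepTime, Dest, FlightNo} is a candidate key since {DepTime, Dest, FlightNo}⁺ = {DepTime, Dest, FlightNo, Origin, PassengerID} covers every attribute.
{DepTime, FlightNo, PassengerID} is a candidate key since {DepTime, FlightNo, PassengerID}⁺ = {DepTime, Dest, FlightNo, Origin, PassengerID} covers every attribute.
These are minimal and exhaustive — every other superkey contains one of them.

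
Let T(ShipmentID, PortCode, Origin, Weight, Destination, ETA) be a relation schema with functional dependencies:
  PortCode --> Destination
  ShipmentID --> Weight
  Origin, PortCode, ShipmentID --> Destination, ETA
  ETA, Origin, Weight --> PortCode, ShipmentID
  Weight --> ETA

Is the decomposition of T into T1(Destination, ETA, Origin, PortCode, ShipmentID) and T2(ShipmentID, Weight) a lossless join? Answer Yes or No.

Yes

The shared attributes are {ShipmentID} and {ShipmentID}⁺ = {ETA, ShipmentID, Weight}.
This includes all of T2, so the common attributes are a superkey of T2 — the join is lossless.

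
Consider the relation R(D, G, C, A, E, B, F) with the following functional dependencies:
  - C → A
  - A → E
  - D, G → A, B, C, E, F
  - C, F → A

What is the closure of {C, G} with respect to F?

{A, C, E, G}

Start with {C, G}.
C → A applies; add {A} → now {A, C, G}.
A → E applies; add {E} → now {A, C, E, G}.
No further FD applies.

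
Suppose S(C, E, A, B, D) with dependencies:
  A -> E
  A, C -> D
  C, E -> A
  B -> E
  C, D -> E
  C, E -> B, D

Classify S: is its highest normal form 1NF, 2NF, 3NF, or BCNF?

3NF

Candidate keys: {A, C}, {B, C}, {C, D}, {C, E}. Prime attributes: {A, B, C, D, E}.
A -> E: {A}⁺ = {A, E}, which is not all of the attributes, so the left side is not a superkey — BCNF is violated.
Since {E} ⊆ prime attributes and every other non-superkey FD also has a prime right side, the schema is in 3NF.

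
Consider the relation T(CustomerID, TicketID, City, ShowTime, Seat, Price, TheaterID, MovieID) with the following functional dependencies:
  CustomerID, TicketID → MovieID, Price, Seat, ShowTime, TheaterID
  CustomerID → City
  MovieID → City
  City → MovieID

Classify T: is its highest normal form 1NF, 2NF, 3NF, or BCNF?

Candidate key: {CustomerID, TicketID}. Prime attributes: {CustomerID, TicketID}.
CustomerID → City: {CustomerID}⁺ = {City, CustomerID, MovieID}, which is not all of the attributes, so the left side is not a superkey — BCNF is violated.
CustomerID → City has non-prime {City} on the right and a non-superkey on the left, so 3NF fails.
Since {CustomerID} ⊂ {CustomerID, TicketID} and {CustomerID}⁺ ⊇ {City, MovieID} with {City, MovieID} non-prime, there is a partial dependency; 2NF fails.

1NF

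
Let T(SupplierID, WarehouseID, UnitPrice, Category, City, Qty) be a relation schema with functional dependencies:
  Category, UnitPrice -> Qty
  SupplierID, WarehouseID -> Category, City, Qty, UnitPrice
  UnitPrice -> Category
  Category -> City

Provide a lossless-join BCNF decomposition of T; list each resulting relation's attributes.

Candidate key of the original relation: {SupplierID, WarehouseID}.
Within {Category, City, Qty, SupplierID, UnitPrice, WarehouseID}: {Category, UnitPrice}⁺ ∩ {Category, City, Qty, SupplierID, UnitPrice, WarehouseID} = {Category, City, Qty, UnitPrice}, not the whole set, so Category, UnitPrice -> City, Qty violates BCNF; decompose into {Category, City, Qty, UnitPrice} and {Category, SupplierID, UnitPrice, WarehouseID}.
Within {Category, City, Qty, UnitPrice}: {Category}⁺ ∩ {Category, City, Qty, UnitPrice} = {Category, City}, not the whole set, so Category -> City violates BCNF; decompose into {Category, City} and {Category, Qty, UnitPrice}.
{Category, City} has no BCNF violation.
{Category, Qty, UnitPrice} has no BCNF violation.
Within {Category, SupplierID, UnitPrice, WarehouseID}: {UnitPrice}⁺ ∩ {Category, SupplierID, UnitPrice, WarehouseID} = {Category, UnitPrice}, not the whole set, so UnitPrice -> Category violates BCNF; decompose into {Category, UnitPrice} and {SupplierID, UnitPrice, WarehouseID}.
{Category, UnitPrice} has no BCNF violation.
{SupplierID, UnitPrice, WarehouseID} has no BCNF violation.

{Category, City}; {Category, Qty, UnitPrice}; {SupplierID, UnitPrice, WarehouseID}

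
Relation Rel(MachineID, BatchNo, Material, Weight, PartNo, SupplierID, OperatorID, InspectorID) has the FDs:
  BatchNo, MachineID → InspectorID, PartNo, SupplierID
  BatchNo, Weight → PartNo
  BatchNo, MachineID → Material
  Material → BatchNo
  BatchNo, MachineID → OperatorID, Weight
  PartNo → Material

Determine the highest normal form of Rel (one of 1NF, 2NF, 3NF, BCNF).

3NF

Candidate keys: {BatchNo, MachineID}, {MachineID, Material}, {MachineID, PartNo}. Prime attributes: {BatchNo, MachineID, Material, PartNo}.
BatchNo, Weight → PartNo breaks BCNF: {BatchNo, Weight}⁺ = {BatchNo, Material, PartNo, Weight}, so {BatchNo, Weight} is not a superkey.
Since {PartNo} ⊆ prime attributes and every other non-superkey FD also has a prime right side, the schema is in 3NF.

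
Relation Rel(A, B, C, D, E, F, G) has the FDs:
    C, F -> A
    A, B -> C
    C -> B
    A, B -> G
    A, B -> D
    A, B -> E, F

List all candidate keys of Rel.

Closure of {A, B} is {A, B, C, D, E, F, G}, the whole schema; {A, B} is a candidate key.
Closure of {A, C} is {A, B, C, D, E, F, G}, the whole schema; {A, C} is a candidate key.
Closure of {C, F} is {A, B, C, D, E, F, G}, the whole schema; {C, F} is a candidate key.
Any other superkey properly contains one of these, so there are no further candidate keys.

{A, B}, {A, C}, {C, F}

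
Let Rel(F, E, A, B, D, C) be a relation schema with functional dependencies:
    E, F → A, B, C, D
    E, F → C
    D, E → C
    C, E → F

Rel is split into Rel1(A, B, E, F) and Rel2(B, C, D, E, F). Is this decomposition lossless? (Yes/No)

Common attributes: {B, E, F}; their closure is {A, B, C, D, E, F}.
Since Rel1 ⊆ {A, B, C, D, E, F}, the intersection is a superkey of Rel1; the decomposition is lossless.

Yes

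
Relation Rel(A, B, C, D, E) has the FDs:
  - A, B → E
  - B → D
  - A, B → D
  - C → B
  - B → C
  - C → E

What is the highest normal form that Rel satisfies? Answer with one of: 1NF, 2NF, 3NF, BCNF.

1NF

Candidate keys: {A, B}, {A, C}. Prime attributes: {A, B, C}.
B → D breaks BCNF: {B}⁺ = {B, C, D, E}, so {B} is not a superkey.
B → D determines the non-prime attribute {D} from a non-superkey — 3NF is violated.
{B} is a proper subset of the key {A, B}, and {B}⁺ contains the non-prime attributes {D, E} — a partial dependency, so 2NF is violated.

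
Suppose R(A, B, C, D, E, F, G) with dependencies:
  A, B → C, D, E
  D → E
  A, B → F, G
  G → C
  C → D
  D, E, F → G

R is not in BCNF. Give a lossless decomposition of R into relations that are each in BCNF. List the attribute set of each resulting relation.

{A, B, F, G}; {C, D}; {C, G}; {D, E}

Candidate key of the original relation: {A, B}.
Within {A, B, C, D, E, F, G}: {D}⁺ ∩ {A, B, C, D, E, F, G} = {D, E}, not the whole set, so D → E violates BCNF; decompose into {D, E} and {A, B, C, D, F, G}.
{D, E}: every determinant is a superkey — BCNF.
Within {A, B, C, D, F, G}: {G}⁺ ∩ {A, B, C, D, F, G} = {C, D, G}, not the whole set, so G → C, D violates BCNF; decompose into {C, D, G} and {A, B, F, G}.
Within {C, D, G}: {C}⁺ ∩ {C, D, G} = {C, D}, not the whole set, so C → D violates BCNF; decompose into {C, D} and {C, G}.
{C, D}: every determinant is a superkey — BCNF.
{C, G}: every determinant is a superkey — BCNF.
{A, B, F, G}: every determinant is a superkey — BCNF.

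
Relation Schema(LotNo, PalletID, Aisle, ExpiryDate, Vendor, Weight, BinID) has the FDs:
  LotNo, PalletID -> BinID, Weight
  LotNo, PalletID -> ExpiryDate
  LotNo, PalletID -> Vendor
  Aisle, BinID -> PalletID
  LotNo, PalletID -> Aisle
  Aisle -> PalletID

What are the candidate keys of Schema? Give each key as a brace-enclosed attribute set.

{Aisle, LotNo}, {LotNo, PalletID}

{LotNo} never appears on the right of any FD, so every key must include it.
{Aisle, LotNo}⁺ = {Aisle, BinID, ExpiryDate, LotNo, PalletID, Vendor, Weight} — all of the relation — so {Aisle, LotNo} is a candidate key.
{LotNo, PalletID}⁺ = {Aisle, BinID, ExpiryDate, LotNo, PalletID, Vendor, Weight} — all of the relation — so {LotNo, PalletID} is a candidate key.
No proper subset of any of these is a key, and no other minimal superkey exists.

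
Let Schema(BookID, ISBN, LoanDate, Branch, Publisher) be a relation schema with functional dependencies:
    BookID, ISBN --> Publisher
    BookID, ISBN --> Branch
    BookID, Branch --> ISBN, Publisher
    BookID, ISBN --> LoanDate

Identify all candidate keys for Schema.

Attributes never on any right-hand side: {BookID} — every candidate key must contain it.
{BookID, Branch}⁺ = {BookID, Branch, ISBN, LoanDate, Publisher}, which is every attribute, so {BookID, Branch} is a candidate key.
{BookID, ISBN}⁺ = {BookID, Branch, ISBN, LoanDate, Publisher}, which is every attribute, so {BookID, ISBN} is a candidate key.
These are minimal and exhaustive — every other superkey contains one of them.

{BookID, Branch}, {BookID, ISBN}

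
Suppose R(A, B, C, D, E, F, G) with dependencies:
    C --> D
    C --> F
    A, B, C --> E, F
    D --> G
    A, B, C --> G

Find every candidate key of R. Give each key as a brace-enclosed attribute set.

No FD produces {A, B, C}, so they must be in every candidate key.
Closure of {A, B, C} is {A, B, C, D, E, F, G}, the whole schema; {A, B, C} is a candidate key.
Every other attribute set either contains this one or has a smaller closure.

{A, B, C}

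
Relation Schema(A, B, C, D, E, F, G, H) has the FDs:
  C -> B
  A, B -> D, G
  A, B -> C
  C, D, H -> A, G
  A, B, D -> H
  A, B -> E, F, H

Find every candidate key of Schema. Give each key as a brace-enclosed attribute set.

{A, B}⁺ = {A, B, C, D, E, F, G, H}, which is every attribute, so {A, B} is a candidate key.
{A, C}⁺ = {A, B, C, D, E, F, G, H}, which is every attribute, so {A, C} is a candidate key.
{C, D, H}⁺ = {A, B, C, D, E, F, G, H}, which is every attribute, so {C, D, H} is a candidate key.
Any other superkey properly contains one of these, so there are no further candidate keys.

{A, B}, {A, C}, {C, D, H}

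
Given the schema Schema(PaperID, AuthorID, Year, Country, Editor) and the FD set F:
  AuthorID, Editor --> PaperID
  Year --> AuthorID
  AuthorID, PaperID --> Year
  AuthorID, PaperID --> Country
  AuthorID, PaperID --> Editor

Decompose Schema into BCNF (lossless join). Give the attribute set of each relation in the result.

Candidate keys of the original relation: {AuthorID, Editor}, {AuthorID, PaperID}, {Editor, Year}, {PaperID, Year}.
{AuthorID, Country, Editor, PaperID, Year}: {Year} determines {AuthorID, Year} here but is not a superkey — split on Year --> AuthorID, giving {AuthorID, Year} and {Country, Editor, PaperID, Year}.
{AuthorID, Year} has no BCNF violation.
{Country, Editor, PaperID, Year} has no BCNF violation.

{AuthorID, Year}; {Country, Editor, PaperID, Year}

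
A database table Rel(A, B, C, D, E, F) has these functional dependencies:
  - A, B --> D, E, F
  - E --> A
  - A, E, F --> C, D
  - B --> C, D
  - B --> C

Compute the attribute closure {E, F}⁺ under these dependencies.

Start with {E, F}.
E --> A applies; add {A} → now {A, E, F}.
A, E, F --> C, D applies; add {C, D} → now {A, C, D, E, F}.
No further FD applies.

{A, C, D, E, F}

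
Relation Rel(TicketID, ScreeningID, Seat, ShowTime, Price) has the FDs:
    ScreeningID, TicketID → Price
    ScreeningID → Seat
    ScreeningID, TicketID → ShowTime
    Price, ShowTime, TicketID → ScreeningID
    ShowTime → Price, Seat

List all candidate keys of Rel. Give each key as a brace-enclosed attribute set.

Attributes never on any right-hand side: {TicketID} — every candidate key must contain it.
{ScreeningID, TicketID}⁺ = {Price, ScreeningID, Seat, ShowTime, TicketID} — all of the relation — so {ScreeningID, TicketID} is a candidate key.
{ShowTime, TicketID}⁺ = {Price, ScreeningID, Seat, ShowTime, TicketID} — all of the relation — so {ShowTime, TicketID} is a candidate key.
Any other superkey properly contains one of these, so there are no further candidate keys.

{ScreeningID, TicketID}, {ShowTime, TicketID}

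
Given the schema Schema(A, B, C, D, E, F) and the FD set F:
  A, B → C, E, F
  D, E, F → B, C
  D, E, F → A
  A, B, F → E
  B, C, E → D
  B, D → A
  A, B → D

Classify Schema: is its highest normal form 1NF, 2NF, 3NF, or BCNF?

Candidate keys: {A, B}, {B, C, E}, {B, D}, {D, E, F}. Prime attributes: {A, B, C, D, E, F}.
The left-hand side of every FD is a superkey, so BCNF is satisfied.

BCNF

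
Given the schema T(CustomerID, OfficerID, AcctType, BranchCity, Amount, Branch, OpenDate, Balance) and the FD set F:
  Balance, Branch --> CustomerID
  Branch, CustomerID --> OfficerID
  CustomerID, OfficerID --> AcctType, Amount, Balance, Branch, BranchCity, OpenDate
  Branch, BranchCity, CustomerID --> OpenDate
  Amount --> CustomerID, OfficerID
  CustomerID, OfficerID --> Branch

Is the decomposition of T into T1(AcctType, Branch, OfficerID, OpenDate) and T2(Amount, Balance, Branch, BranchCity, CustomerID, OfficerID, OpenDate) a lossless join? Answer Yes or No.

The shared attributes are {Branch, OfficerID, OpenDate} and {Branch, OfficerID, OpenDate}⁺ = {Branch, OfficerID, OpenDate}.
Neither T1 nor T2 is contained in that closure, so the decomposition is lossy.

No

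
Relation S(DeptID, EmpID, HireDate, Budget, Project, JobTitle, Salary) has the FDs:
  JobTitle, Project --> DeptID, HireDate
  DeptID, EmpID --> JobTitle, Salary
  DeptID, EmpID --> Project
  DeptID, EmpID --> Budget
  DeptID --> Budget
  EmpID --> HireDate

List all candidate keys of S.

{EmpID} never appears on the right of any FD, so every key must include it.
{DeptID, EmpID} is a candidate key since {DeptID, EmpID}⁺ = {Budget, DeptID, EmpID, HireDate, JobTitle, Project, Salary} covers every attribute.
{EmpID, JobTitle, Project} is a candidate key since {EmpID, JobTitle, Project}⁺ = {Budget, DeptID, EmpID, HireDate, JobTitle, Project, Salary} covers every attribute.
No proper subset of any of these is a key, and no other minimal superkey exists.

{DeptID, EmpID}, {EmpID, JobTitle, Project}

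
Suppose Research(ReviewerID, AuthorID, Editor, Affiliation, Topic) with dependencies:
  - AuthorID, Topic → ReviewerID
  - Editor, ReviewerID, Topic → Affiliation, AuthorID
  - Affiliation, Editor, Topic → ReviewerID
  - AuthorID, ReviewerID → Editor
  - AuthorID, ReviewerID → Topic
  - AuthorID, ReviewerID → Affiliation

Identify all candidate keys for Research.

{AuthorID, ReviewerID} is a candidate key since {AuthorID, ReviewerID}⁺ = {Affiliation, AuthorID, Editor, ReviewerID, Topic} covers every attribute.
{AuthorID, Topic} is a candidate key since {AuthorID, Topic}⁺ = {Affiliation, AuthorID, Editor, ReviewerID, Topic} covers every attribute.
{Affiliation, Editor, Topic} is a candidate key since {Affiliation, Editor, Topic}⁺ = {Affiliation, AuthorID, Editor, ReviewerID, Topic} covers every attribute.
{Editor, ReviewerID, Topic} is a candidate key since {Editor, ReviewerID, Topic}⁺ = {Affiliation, AuthorID, Editor, ReviewerID, Topic} covers every attribute.
These are minimal and exhaustive — every other superkey contains one of them.

{Affiliation, Editor, Topic}, {AuthorID, ReviewerID}, {AuthorID, Topic}, {Editor, ReviewerID, Topic}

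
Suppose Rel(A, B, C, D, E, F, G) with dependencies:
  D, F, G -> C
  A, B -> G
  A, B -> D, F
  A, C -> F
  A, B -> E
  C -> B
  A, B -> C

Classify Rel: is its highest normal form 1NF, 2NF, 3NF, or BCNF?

3NF

Candidate keys: {A, B}, {A, C}, {A, D, F, G}. Prime attributes: {A, B, C, D, F, G}.
D, F, G -> C: {D, F, G}⁺ = {B, C, D, F, G}, which is not all of the attributes, so the left side is not a superkey — BCNF is violated.
Since {C} ⊆ prime attributes and every other non-superkey FD also has a prime right side, the schema is in 3NF.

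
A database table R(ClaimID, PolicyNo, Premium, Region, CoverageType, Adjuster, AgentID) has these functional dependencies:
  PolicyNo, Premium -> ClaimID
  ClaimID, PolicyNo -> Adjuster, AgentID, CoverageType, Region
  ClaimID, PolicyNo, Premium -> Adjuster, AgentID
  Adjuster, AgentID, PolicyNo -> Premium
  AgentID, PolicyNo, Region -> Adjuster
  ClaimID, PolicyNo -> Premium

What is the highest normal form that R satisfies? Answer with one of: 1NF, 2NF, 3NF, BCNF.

Candidate keys: {Adjuster, AgentID, PolicyNo}, {AgentID, PolicyNo, Region}, {ClaimID, PolicyNo}, {PolicyNo, Premium}. Prime attributes: {Adjuster, AgentID, ClaimID, PolicyNo, Premium, Region}.
The left-hand side of every FD is a superkey, so BCNF is satisfied.

BCNF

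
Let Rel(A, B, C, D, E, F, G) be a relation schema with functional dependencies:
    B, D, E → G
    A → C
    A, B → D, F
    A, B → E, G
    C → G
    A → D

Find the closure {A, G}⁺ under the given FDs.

{A, C, D, G}

Start with {A, G}.
A → C applies; add {C} → now {A, C, G}.
A → D applies; add {D} → now {A, C, D, G}.
No further FD applies.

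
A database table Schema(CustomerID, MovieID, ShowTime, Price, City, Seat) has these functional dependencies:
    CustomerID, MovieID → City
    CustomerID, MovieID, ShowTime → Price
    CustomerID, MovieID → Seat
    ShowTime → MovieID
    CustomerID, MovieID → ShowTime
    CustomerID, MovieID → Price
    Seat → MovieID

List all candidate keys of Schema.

{CustomerID, MovieID}, {CustomerID, Seat}, {CustomerID, ShowTime}

{CustomerID} never appears on the right of any FD, so every key must include it.
{CustomerID, MovieID}⁺ = {City, CustomerID, MovieID, Price, Seat, ShowTime} — all of the relation — so {CustomerID, MovieID} is a candidate key.
{CustomerID, Seat}⁺ = {City, CustomerID, MovieID, Price, Seat, ShowTime} — all of the relation — so {CustomerID, Seat} is a candidate key.
{CustomerID, ShowTime}⁺ = {City, CustomerID, MovieID, Price, Seat, ShowTime} — all of the relation — so {CustomerID, ShowTime} is a candidate key.
These are minimal and exhaustive — every other superkey contains one of them.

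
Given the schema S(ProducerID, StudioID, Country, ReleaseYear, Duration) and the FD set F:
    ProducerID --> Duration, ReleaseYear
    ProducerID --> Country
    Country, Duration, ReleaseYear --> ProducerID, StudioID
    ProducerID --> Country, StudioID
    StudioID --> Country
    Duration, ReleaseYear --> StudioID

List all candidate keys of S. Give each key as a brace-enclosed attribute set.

Closure of {ProducerID} is {Country, Duration, ProducerID, ReleaseYear, StudioID}, the whole schema; {ProducerID} is a candidate key.
Closure of {Duration, ReleaseYear} is {Country, Duration, ProducerID, ReleaseYear, StudioID}, the whole schema; {Duration, ReleaseYear} is a candidate key.
No proper subset of any of these is a key, and no other minimal superkey exists.

{Duration, ReleaseYear}, {ProducerID}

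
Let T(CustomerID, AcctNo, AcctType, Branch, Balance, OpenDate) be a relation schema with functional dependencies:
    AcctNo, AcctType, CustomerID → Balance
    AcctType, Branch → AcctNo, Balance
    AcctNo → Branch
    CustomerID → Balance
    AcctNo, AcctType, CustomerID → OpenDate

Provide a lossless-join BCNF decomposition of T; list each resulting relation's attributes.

Candidate keys of the original relation: {AcctNo, AcctType, CustomerID}, {AcctType, Branch, CustomerID}.
Within {AcctNo, AcctType, Balance, Branch, CustomerID, OpenDate}: {AcctType, Branch}⁺ ∩ {AcctNo, AcctType, Balance, Branch, CustomerID, OpenDate} = {AcctNo, AcctType, Balance, Branch}, not the whole set, so AcctType, Branch → AcctNo, Balance violates BCNF; decompose into {AcctNo, AcctType, Balance, Branch} and {AcctType, Branch, CustomerID, OpenDate}.
Within {AcctNo, AcctType, Balance, Branch}: {AcctNo}⁺ ∩ {AcctNo, AcctType, Balance, Branch} = {AcctNo, Branch}, not the whole set, so AcctNo → Branch violates BCNF; decompose into {AcctNo, Branch} and {AcctNo, AcctType, Balance}.
{AcctNo, Branch} has no BCNF violation.
{AcctNo, AcctType, Balance} has no BCNF violation.
{AcctType, Branch, CustomerID, OpenDate} has no BCNF violation.

{AcctNo, AcctType, Balance}; {AcctNo, Branch}; {AcctType, Branch, CustomerID, OpenDate}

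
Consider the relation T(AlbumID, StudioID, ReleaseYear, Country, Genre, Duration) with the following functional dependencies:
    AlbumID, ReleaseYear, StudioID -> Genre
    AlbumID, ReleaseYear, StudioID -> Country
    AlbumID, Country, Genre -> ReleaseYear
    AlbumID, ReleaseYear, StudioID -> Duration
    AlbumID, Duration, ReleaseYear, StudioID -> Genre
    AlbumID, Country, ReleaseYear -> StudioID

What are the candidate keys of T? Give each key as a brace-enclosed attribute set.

{AlbumID, Country, Genre}, {AlbumID, Country, ReleaseYear}, {AlbumID, ReleaseYear, StudioID}

{AlbumID} never appears on the right of any FD, so every key must include it.
{AlbumID, Country, Genre}⁺ = {AlbumID, Country, Duration, Genre, ReleaseYear, StudioID} — all of the relation — so {AlbumID, Country, Genre} is a candidate key.
{AlbumID, Country, ReleaseYear}⁺ = {AlbumID, Country, Duration, Genre, ReleaseYear, StudioID} — all of the relation — so {AlbumID, Country, ReleaseYear} is a candidate key.
{AlbumID, ReleaseYear, StudioID}⁺ = {AlbumID, Country, Duration, Genre, ReleaseYear, StudioID} — all of the relation — so {AlbumID, ReleaseYear, StudioID} is a candidate key.
No proper subset of any of these is a key, and no other minimal superkey exists.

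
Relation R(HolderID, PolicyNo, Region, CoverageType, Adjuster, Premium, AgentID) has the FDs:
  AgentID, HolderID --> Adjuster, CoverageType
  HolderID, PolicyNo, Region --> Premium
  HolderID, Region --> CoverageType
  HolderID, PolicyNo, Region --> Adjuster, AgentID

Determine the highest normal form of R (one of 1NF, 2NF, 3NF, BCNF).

Candidate key: {HolderID, PolicyNo, Region}. Prime attributes: {HolderID, PolicyNo, Region}.
AgentID, HolderID --> Adjuster, CoverageType breaks BCNF: {AgentID, HolderID}⁺ = {Adjuster, AgentID, CoverageType, HolderID}, so {AgentID, HolderID} is not a superkey.
Because {Adjuster, CoverageType} are non-prime and the left side of AgentID, HolderID --> Adjuster, CoverageType is not a superkey, the relation is not in 3NF.
Since {HolderID, Region} ⊂ {HolderID, PolicyNo, Region} and {HolderID, Region}⁺ ⊇ {CoverageType} with {CoverageType} non-prime, there is a partial dependency; 2NF fails.

1NF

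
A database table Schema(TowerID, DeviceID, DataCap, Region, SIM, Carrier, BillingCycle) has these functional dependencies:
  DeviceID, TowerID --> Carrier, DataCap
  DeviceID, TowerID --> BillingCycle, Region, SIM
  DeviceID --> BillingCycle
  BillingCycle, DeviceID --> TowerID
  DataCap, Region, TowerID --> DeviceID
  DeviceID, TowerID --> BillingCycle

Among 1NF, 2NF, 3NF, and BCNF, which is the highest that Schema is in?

Candidate keys: {DataCap, Region, TowerID}, {DeviceID}. Prime attributes: {DataCap, DeviceID, Region, TowerID}.
Each dependency's left side is a superkey — BCNF holds.

BCNF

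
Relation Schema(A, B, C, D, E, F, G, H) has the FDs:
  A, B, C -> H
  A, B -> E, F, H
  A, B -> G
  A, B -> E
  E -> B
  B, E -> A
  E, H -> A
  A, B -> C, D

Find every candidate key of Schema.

{A, B}, {E}

{E} is a candidate key since {E}⁺ = {A, B, C, D, E, F, G, H} covers every attribute.
{A, B} is a candidate key since {A, B}⁺ = {A, B, C, D, E, F, G, H} covers every attribute.
No proper subset of any of these is a key, and no other minimal superkey exists.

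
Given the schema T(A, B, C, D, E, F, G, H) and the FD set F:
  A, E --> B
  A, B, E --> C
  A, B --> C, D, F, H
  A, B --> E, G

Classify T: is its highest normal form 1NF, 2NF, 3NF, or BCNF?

BCNF

Candidate keys: {A, B}, {A, E}. Prime attributes: {A, B, E}.
Each dependency's left side is a superkey — BCNF holds.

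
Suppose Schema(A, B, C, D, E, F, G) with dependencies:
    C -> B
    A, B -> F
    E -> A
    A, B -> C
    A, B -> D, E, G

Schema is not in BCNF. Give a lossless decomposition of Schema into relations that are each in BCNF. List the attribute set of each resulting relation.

Candidate keys of the original relation: {A, B}, {A, C}, {B, E}, {C, E}.
{A, B, C, D, E, F, G}: {C} determines {B, C} here but is not a superkey — split on C -> B, giving {B, C} and {A, C, D, E, F, G}.
{B, C} is in BCNF.
{A, C, D, E, F, G}: {E} determines {A, E} here but is not a superkey — split on E -> A, giving {A, E} and {C, D, E, F, G}.
{A, E} is in BCNF.
{C, D, E, F, G} is in BCNF.

{A, E}; {B, C}; {C, D, E, F, G}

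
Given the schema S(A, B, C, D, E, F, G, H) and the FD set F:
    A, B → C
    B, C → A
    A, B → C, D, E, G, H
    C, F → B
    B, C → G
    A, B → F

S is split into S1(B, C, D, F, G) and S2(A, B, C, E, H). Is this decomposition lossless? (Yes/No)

Yes

The shared attributes are {B, C} and {B, C}⁺ = {A, B, C, D, E, F, G, H}.
S1 is contained in that closure, so S1 ∩ S2 → S1 holds and the join is lossless.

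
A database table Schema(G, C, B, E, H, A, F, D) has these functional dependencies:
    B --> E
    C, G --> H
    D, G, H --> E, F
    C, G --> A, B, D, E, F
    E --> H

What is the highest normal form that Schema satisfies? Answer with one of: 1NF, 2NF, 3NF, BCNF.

Candidate key: {C, G}. Prime attributes: {C, G}.
B --> E breaks BCNF: {B}⁺ = {B, E, H}, so {B} is not a superkey.
B --> E has non-prime {E} on the right and a non-superkey on the left, so 3NF fails.
Checking every proper subset of each key, none determines a non-prime attribute — 2NF is satisfied.

2NF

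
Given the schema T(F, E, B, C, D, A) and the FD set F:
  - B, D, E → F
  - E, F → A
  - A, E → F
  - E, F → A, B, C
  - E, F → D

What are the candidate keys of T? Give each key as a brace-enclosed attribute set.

{E} never appears on the right of any FD, so every key must include it.
Closure of {A, E} is {A, B, C, D, E, F}, the whole schema; {A, E} is a candidate key.
Closure of {E, F} is {A, B, C, D, E, F}, the whole schema; {E, F} is a candidate key.
Closure of {B, D, E} is {A, B, C, D, E, F}, the whole schema; {B, D, E} is a candidate key.
Any other superkey properly contains one of these, so there are no further candidate keys.

{A, E}, {B, D, E}, {E, F}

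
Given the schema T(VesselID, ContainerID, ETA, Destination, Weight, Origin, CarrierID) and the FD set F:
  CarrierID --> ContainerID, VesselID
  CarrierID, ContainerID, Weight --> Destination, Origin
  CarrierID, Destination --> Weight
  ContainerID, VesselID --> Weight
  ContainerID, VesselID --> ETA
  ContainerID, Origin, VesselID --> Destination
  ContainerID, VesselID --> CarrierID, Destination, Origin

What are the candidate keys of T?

Closure of {CarrierID} is {CarrierID, ContainerID, Destination, ETA, Origin, VesselID, Weight}, the whole schema; {CarrierID} is a candidate key.
Closure of {ContainerID, VesselID} is {CarrierID, ContainerID, Destination, ETA, Origin, VesselID, Weight}, the whole schema; {ContainerID, VesselID} is a candidate key.
Any other superkey properly contains one of these, so there are no further candidate keys.

{CarrierID}, {ContainerID, VesselID}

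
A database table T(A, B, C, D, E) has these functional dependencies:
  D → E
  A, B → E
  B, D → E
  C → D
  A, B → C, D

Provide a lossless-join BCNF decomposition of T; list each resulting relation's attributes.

Candidate key of the original relation: {A, B}.
{A, B, C, D, E}: {D} determines {D, E} here but is not a superkey — split on D → E, giving {D, E} and {A, B, C, D}.
{D, E} has no BCNF violation.
{A, B, C, D}: {C} determines {C, D} here but is not a superkey — split on C → D, giving {C, D} and {A, B, C}.
{C, D} has no BCNF violation.
{A, B, C} has no BCNF violation.

{A, B, C}; {C, D}; {D, E}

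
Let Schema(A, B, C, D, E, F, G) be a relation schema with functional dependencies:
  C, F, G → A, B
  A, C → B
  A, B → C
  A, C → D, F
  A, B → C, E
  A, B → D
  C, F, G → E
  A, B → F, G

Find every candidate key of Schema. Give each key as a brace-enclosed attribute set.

{A, B}⁺ = {A, B, C, D, E, F, G}, which is every attribute, so {A, B} is a candidate key.
{A, C}⁺ = {A, B, C, D, E, F, G}, which is every attribute, so {A, C} is a candidate key.
{C, F, G}⁺ = {A, B, C, D, E, F, G}, which is every attribute, so {C, F, G} is a candidate key.
Any other superkey properly contains one of these, so there are no further candidate keys.

{A, B}, {A, C}, {C, F, G}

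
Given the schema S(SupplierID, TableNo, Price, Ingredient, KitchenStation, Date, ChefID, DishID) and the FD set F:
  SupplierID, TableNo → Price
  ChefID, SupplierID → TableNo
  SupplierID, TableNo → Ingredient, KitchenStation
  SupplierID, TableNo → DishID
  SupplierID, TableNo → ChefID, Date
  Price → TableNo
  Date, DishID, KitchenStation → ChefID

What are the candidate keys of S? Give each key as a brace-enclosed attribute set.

{ChefID, SupplierID}, {Date, DishID, KitchenStation, SupplierID}, {Price, SupplierID}, {SupplierID, TableNo}

{SupplierID} never appears on the right of any FD, so every key must include it.
{ChefID, SupplierID} is a candidate key since {ChefID, SupplierID}⁺ = {ChefID, Date, DishID, Ingredient, KitchenStation, Price, SupplierID, TableNo} covers every attribute.
{Price, SupplierID} is a candidate key since {Price, SupplierID}⁺ = {ChefID, Date, DishID, Ingredient, KitchenStation, Price, SupplierID, TableNo} covers every attribute.
{SupplierID, TableNo} is a candidate key since {SupplierID, TableNo}⁺ = {ChefID, Date, DishID, Ingredient, KitchenStation, Price, SupplierID, TableNo} covers every attribute.
{Date, DishID, KitchenStation, SupplierID} is a candidate key since {Date, DishID, KitchenStation, SupplierID}⁺ = {ChefID, Date, DishID, Ingredient, KitchenStation, Price, SupplierID, TableNo} covers every attribute.
Any other superkey properly contains one of these, so there are no further candidate keys.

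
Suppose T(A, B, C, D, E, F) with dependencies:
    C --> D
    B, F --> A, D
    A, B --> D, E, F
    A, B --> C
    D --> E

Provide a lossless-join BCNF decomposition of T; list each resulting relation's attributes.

Candidate keys of the original relation: {A, B}, {B, F}.
In {A, B, C, D, E, F}, {C} is not a superkey ({C}⁺ restricted to this set is {C, D, E}), so split on C --> D, E into {C, D, E} and {A, B, C, F}.
In {C, D, E}, {D} is not a superkey ({D}⁺ restricted to this set is {D, E}), so split on D --> E into {D, E} and {C, D}.
{D, E} is in BCNF.
{C, D} is in BCNF.
{A, B, C, F} is in BCNF.

{A, B, C, F}; {C, D}; {D, E}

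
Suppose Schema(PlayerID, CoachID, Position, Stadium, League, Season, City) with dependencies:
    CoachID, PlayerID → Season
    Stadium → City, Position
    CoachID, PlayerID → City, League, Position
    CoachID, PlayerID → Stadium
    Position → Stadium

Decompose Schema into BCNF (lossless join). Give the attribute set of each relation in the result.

Candidate key of the original relation: {CoachID, PlayerID}.
{City, CoachID, League, PlayerID, Position, Season, Stadium}: {Stadium} determines {City, Position, Stadium} here but is not a superkey — split on Stadium → City, Position, giving {City, Position, Stadium} and {CoachID, League, PlayerID, Season, Stadium}.
{City, Position, Stadium} is in BCNF.
{CoachID, League, PlayerID, Season, Stadium} is in BCNF.

{City, Position, Stadium}; {CoachID, League, PlayerID, Season, Stadium}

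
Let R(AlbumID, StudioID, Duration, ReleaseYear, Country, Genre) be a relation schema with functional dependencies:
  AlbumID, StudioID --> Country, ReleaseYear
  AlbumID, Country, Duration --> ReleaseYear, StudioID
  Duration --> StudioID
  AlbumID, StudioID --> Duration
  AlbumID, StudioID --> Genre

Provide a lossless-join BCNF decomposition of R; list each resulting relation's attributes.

Candidate keys of the original relation: {AlbumID, Duration}, {AlbumID, StudioID}.
In {AlbumID, Country, Duration, Genre, ReleaseYear, StudioID}, {Duration} is not a superkey ({Duration}⁺ restricted to this set is {Duration, StudioID}), so split on Duration --> StudioID into {Duration, StudioID} and {AlbumID, Country, Duration, Genre, ReleaseYear}.
{Duration, StudioID} has no BCNF violation.
{AlbumID, Country, Duration, Genre, ReleaseYear} has no BCNF violation.

{AlbumID, Country, Duration, Genre, ReleaseYear}; {Duration, StudioID}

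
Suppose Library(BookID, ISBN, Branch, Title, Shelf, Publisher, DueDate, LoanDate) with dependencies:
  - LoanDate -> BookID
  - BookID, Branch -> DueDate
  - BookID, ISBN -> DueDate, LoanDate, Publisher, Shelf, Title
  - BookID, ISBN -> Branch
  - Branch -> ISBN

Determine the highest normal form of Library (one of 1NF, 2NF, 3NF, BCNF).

Candidate keys: {BookID, Branch}, {BookID, ISBN}, {Branch, LoanDate}, {ISBN, LoanDate}. Prime attributes: {BookID, Branch, ISBN, LoanDate}.
LoanDate -> BookID: {LoanDate}⁺ = {BookID, LoanDate}, which is not all of the attributes, so the left side is not a superkey — BCNF is violated.
But every attribute on its right side ({BookID}) is prime, and the same holds for every other non-superkey FD, so 3NF still holds.

3NF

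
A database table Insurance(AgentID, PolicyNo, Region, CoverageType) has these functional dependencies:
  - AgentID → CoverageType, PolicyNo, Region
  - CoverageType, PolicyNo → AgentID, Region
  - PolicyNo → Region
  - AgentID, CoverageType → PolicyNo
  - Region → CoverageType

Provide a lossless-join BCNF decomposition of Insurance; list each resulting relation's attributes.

{AgentID, PolicyNo, Region}; {CoverageType, Region}

Candidate keys of the original relation: {AgentID}, {PolicyNo}.
{AgentID, CoverageType, PolicyNo, Region}: {Region} determines {CoverageType, Region} here but is not a superkey — split on Region → CoverageType, giving {CoverageType, Region} and {AgentID, PolicyNo, Region}.
{CoverageType, Region} is in BCNF.
{AgentID, PolicyNo, Region} is in BCNF.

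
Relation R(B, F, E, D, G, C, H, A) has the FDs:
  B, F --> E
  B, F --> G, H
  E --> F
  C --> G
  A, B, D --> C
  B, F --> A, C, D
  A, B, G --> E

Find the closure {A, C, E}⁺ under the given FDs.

Start with {A, C, E}.
E --> F applies; add {F} → now {A, C, E, F}.
C --> G applies; add {G} → now {A, C, E, F, G}.
No further FD applies.

{A, C, E, F, G}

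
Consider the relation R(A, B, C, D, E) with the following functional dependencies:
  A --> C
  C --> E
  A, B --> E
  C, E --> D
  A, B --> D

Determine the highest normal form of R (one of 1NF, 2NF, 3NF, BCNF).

Candidate key: {A, B}. Prime attributes: {A, B}.
A --> C: {A}⁺ = {A, C, D, E}, which is not all of the attributes, so the left side is not a superkey — BCNF is violated.
A --> C has non-prime {C} on the right and a non-superkey on the left, so 3NF fails.
The proper key subset {A} of {A, B} determines non-prime {C, D, E}, so the relation is not even in 2NF.

1NF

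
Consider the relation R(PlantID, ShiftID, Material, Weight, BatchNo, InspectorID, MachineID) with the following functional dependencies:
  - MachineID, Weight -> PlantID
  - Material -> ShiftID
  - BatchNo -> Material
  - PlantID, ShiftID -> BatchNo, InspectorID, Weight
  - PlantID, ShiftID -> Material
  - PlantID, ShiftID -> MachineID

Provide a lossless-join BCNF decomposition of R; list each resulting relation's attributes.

Candidate keys of the original relation: {BatchNo, MachineID, Weight}, {BatchNo, PlantID}, {MachineID, Material, Weight}, {MachineID, ShiftID, Weight}, {Material, PlantID}, {PlantID, ShiftID}.
In {BatchNo, InspectorID, MachineID, Material, PlantID, ShiftID, Weight}, {MachineID, Weight} is not a superkey ({MachineID, Weight}⁺ restricted to this set is {MachineID, PlantID, Weight}), so split on MachineID, Weight -> PlantID into {MachineID, PlantID, Weight} and {BatchNo, InspectorID, MachineID, Material, ShiftID, Weight}.
{MachineID, PlantID, Weight}: every determinant is a superkey — BCNF.
In {BatchNo, InspectorID, MachineID, Material, ShiftID, Weight}, {Material} is not a superkey ({Material}⁺ restricted to this set is {Material, ShiftID}), so split on Material -> ShiftID into {Material, ShiftID} and {BatchNo, InspectorID, MachineID, Material, Weight}.
{Material, ShiftID}: every determinant is a superkey — BCNF.
In {BatchNo, InspectorID, MachineID, Material, Weight}, {BatchNo} is not a superkey ({BatchNo}⁺ restricted to this set is {BatchNo, Material}), so split on BatchNo -> Material into {BatchNo, Material} and {BatchNo, InspectorID, MachineID, Weight}.
{BatchNo, Material}: every determinant is a superkey — BCNF.
{BatchNo, InspectorID, MachineID, Weight}: every determinant is a superkey — BCNF.

{BatchNo, InspectorID, MachineID, Weight}; {BatchNo, Material}; {MachineID, PlantID, Weight}; {Material, ShiftID}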